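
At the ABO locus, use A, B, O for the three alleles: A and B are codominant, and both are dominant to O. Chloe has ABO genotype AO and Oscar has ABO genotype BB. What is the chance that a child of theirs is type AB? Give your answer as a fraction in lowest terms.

ABO cross AO × BB → offspring phenotypes: 1/2 B, 1/2 AB.
So P(type AB) = 1/2.

1/2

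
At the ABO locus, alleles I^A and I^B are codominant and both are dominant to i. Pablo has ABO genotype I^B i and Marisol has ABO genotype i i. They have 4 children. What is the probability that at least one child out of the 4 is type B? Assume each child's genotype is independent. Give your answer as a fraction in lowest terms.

ABO cross I^B i × i i → 1/2 O, 1/2 B.
So P(type B) = 1/2 per child.
P(none) = (1/2)^4 = 1/16; P(at least one) = 1 − 1/16 = 15/16.

15/16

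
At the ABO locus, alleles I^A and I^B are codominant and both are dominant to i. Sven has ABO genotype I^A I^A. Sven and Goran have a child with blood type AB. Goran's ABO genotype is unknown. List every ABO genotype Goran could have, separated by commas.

I^A I^B, I^B I^B, I^B i

For each candidate genotype of Goran, check whether crossing it with I^A I^A can produce every observed child phenotype.
  I^A I^A → possible child types {A} ✗
  I^A I^B → possible child types {A, AB} ✓
  I^A i → possible child types {A} ✗
  I^B I^B → possible child types {AB} ✓
  I^B i → possible child types {A, AB} ✓
  i i → possible child types {A} ✗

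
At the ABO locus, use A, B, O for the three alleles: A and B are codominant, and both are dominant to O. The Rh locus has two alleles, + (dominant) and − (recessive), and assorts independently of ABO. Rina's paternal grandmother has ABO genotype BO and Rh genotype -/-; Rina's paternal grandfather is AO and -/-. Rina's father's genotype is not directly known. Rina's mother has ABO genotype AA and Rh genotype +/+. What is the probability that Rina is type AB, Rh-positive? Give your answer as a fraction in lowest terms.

Rina's father's ABO genotype from BO × AO: 1/4 AB, 1/4 AO, 1/4 BO, 1/4 OO.
Crossing each possibility with the mother AA and summing P(type AB): 1/4·1/2 + 1/4·0 + 1/4·1/2 + 1/4·0 = 1/4.
Similarly for Rh via the father's Rh distribution: P(Rh+) = 1.
Independent loci: 1/4 × 1 = 1/4.

1/4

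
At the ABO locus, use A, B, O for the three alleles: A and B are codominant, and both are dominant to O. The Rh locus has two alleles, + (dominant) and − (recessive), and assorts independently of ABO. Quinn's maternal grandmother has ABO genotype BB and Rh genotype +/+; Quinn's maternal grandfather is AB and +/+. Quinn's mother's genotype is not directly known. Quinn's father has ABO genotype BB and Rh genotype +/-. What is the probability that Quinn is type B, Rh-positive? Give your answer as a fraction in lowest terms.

3/4

Quinn's mother's ABO genotype from BB × AB: 1/2 AB, 1/2 BB.
Crossing each possibility with the father BB and summing P(type B): 1/2·1/2 + 1/2·1 = 3/4.
Similarly for Rh via the mother's Rh distribution: P(Rh+) = 1.
Independent loci: 3/4 × 1 = 3/4.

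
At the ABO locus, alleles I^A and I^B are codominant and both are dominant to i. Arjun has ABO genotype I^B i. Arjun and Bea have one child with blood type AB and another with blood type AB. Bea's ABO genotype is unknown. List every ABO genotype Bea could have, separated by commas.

For each candidate genotype of Bea, check whether crossing it with I^B i can produce every observed child phenotype.
  I^A I^A → possible child types {A, AB} ✓
  I^A I^B → possible child types {A, B, AB} ✓
  I^A i → possible child types {O, A, B, AB} ✓
  I^B I^B → possible child types {B} ✗
  I^B i → possible child types {O, B} ✗
  i i → possible child types {O, B} ✗

I^A I^A, I^A I^B, I^A i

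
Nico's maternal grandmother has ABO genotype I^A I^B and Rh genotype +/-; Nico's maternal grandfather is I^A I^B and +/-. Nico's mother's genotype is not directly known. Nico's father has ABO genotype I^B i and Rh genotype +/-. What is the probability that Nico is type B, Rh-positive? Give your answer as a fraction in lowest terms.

3/8

Nico's mother's ABO genotype from I^A I^B × I^A I^B: 1/4 I^A I^A, 1/2 I^A I^B, 1/4 I^B I^B.
Crossing each possibility with the father I^B i and summing P(type B): 1/4·0 + 1/2·1/2 + 1/4·1 = 1/2.
Similarly for Rh via the mother's Rh distribution: P(Rh+) = 3/4.
Independent loci: 1/2 × 3/4 = 3/8.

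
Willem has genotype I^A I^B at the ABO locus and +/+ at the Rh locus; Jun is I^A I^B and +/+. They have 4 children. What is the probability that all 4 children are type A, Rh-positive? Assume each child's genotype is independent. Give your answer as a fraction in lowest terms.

ABO cross I^A I^B × I^A I^B → 1/4 A, 1/4 B, 1/2 AB.
Rh cross +/+ × +/+ → 1 Rh+; so P(type A, Rh-positive) = 1/4 × 1 = 1/4 per child.
All 4 independent: (1/4)^4 = 1/256.

1/256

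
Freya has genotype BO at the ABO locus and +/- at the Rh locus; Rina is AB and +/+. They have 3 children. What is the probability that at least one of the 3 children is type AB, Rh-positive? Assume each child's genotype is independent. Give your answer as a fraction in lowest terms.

37/64

ABO cross BO × AB → 1/4 A, 1/2 B, 1/4 AB.
Rh cross +/- × +/+ → 1 Rh+; so P(type AB, Rh-positive) = 1/4 × 1 = 1/4 per child.
P(none) = (3/4)^3 = 27/64; P(at least one) = 1 − 27/64 = 37/64.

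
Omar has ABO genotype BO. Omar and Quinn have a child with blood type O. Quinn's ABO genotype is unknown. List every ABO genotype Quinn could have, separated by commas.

AO, BO, OO

For each candidate genotype of Quinn, check whether crossing it with BO can produce every observed child phenotype.
  AA → possible child types {A, AB} ✗
  AB → possible child types {A, B, AB} ✗
  AO → possible child types {O, A, B, AB} ✓
  BB → possible child types {B} ✗
  BO → possible child types {O, B} ✓
  OO → possible child types {O, B} ✓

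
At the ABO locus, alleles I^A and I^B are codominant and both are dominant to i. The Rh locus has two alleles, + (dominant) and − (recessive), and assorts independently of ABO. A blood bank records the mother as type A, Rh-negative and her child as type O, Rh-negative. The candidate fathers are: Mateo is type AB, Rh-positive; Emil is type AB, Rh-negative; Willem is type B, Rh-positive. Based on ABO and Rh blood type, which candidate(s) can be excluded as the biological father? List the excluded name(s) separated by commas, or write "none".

A candidate is excluded only if no genotype consistent with his phenotype could produce a type O, Rh-negative child with a type A, Rh-negative mother.
Mateo (type AB, Rh+): no genotype consistent with that phenotype can produce a type-O Rh- child with a type-A mother.
Emil (type AB, Rh-): no genotype consistent with that phenotype can produce a type-O Rh- child with a type-A mother.

Mateo, Emil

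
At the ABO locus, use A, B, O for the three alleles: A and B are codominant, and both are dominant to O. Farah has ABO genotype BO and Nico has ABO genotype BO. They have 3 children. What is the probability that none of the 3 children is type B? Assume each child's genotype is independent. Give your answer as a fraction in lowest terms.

1/64

ABO cross BO × BO → 1/4 O, 3/4 B.
So P(type B) = 3/4 per child.
P(not type B) = 1/4 for one child; (1/4)^3 = 1/64.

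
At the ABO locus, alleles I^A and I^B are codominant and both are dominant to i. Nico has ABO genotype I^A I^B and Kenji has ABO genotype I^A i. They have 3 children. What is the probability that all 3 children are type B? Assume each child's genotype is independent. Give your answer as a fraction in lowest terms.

ABO cross I^A I^B × I^A i → 1/2 A, 1/4 B, 1/4 AB.
So P(type B) = 1/4 per child.
All 3 independent: (1/4)^3 = 1/64.

1/64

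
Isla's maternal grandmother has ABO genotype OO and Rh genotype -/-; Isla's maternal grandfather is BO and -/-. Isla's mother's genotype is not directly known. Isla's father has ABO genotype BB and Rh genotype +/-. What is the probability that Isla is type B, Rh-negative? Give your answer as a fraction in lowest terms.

1/2

Isla's mother's ABO genotype from OO × BO: 1/2 BO, 1/2 OO.
Crossing each possibility with the father BB and summing P(type B): 1/2·1 + 1/2·1 = 1.
Similarly for Rh via the mother's Rh distribution: P(Rh-) = 1/2.
Independent loci: 1 × 1/2 = 1/2.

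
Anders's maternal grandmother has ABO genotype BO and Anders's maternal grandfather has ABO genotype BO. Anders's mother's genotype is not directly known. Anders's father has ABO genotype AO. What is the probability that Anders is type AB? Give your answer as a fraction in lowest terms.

Anders's mother's ABO genotype from BO × BO: 1/4 BB, 1/2 BO, 1/4 OO.
Crossing each possibility with the father AO and summing P(type AB): 1/4·1/2 + 1/2·1/4 + 1/4·0 = 1/4.

1/4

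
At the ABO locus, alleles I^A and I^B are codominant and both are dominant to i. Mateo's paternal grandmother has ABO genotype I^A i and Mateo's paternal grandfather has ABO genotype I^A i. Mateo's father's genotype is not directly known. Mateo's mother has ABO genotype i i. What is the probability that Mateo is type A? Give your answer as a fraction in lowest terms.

1/2

Mateo's father's ABO genotype from I^A i × I^A i: 1/4 I^A I^A, 1/2 I^A i, 1/4 i i.
Crossing each possibility with the mother i i and summing P(type A): 1/4·1 + 1/2·1/2 + 1/4·0 = 1/2.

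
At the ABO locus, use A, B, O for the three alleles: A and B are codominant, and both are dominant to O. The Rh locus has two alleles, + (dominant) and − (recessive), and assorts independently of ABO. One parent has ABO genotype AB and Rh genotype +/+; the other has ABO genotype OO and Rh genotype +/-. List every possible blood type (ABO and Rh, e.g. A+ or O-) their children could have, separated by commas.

Gametes from AB × OO give offspring ABO genotypes AO, BO, i.e. phenotypes A, B.
Rh cross +/+ × +/- → phenotypes Rh+.
Combining independently: A+, B+.

A+, B+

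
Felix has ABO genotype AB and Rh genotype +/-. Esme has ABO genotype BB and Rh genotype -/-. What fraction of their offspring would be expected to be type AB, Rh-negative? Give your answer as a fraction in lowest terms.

1/4

ABO cross AB × BB → offspring phenotypes: 1/2 B, 1/2 AB.
Rh cross +/- × -/- → 1/2 Rh+, 1/2 Rh-.
Independent loci: P(type AB, Rh-negative) = 1/2 × 1/2 = 1/4.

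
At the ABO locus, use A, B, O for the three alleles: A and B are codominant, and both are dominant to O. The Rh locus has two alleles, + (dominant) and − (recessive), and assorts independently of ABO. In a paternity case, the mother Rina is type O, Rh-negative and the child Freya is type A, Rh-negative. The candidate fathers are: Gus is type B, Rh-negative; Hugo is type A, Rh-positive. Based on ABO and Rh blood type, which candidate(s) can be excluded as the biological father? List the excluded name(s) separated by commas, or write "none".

Gus

A candidate is excluded only if no genotype consistent with his phenotype could produce a type A, Rh-negative child with a type O, Rh-negative mother.
Gus (type B, Rh-): no genotype consistent with that phenotype can produce a type-A Rh- child with a type-O mother.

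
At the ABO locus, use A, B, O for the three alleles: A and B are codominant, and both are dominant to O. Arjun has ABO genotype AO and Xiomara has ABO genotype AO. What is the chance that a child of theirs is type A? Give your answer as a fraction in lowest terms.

3/4

ABO cross AO × AO → offspring phenotypes: 1/4 O, 3/4 A.
So P(type A) = 3/4.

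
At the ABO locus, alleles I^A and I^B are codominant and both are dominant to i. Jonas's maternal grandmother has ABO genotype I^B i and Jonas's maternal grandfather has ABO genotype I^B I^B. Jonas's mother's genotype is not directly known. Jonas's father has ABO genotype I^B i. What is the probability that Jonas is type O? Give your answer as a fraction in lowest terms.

1/8

Jonas's mother's ABO genotype from I^B i × I^B I^B: 1/2 I^B I^B, 1/2 I^B i.
Crossing each possibility with the father I^B i and summing P(type O): 1/2·0 + 1/2·1/4 = 1/8.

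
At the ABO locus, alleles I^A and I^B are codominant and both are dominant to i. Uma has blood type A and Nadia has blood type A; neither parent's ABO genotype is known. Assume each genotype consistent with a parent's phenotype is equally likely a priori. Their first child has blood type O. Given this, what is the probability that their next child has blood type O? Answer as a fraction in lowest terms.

Possible genotypes: Uma ∈ {I^A I^A, I^A i}; Nadia ∈ {I^A I^A, I^A i}.
Weight each parental genotype pair by prior × P(type-O child):
  I^A i × I^A i: posterior weight 1; P(next child type O) = 1/4.
Weighted sum = 1/4.

1/4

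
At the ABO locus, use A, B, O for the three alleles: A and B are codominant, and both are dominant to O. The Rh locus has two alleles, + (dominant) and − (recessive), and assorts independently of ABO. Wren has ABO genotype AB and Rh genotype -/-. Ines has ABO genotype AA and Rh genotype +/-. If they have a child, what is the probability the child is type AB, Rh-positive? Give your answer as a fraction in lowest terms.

ABO cross AB × AA → offspring phenotypes: 1/2 A, 1/2 AB.
Rh cross -/- × +/- → 1/2 Rh+, 1/2 Rh-.
Independent loci: P(type AB, Rh-positive) = 1/2 × 1/2 = 1/4.

1/4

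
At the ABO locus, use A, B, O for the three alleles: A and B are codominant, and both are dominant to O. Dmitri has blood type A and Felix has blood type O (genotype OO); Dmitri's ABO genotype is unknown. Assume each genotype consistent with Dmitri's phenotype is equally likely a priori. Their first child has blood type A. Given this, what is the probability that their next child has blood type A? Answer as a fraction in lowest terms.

Possible genotypes: Dmitri ∈ {AA, AO}; Felix ∈ {OO}.
Weight each parental genotype pair by prior × P(type-A child):
  AA × OO: posterior weight 2/3; P(next child type A) = 1.
  AO × OO: posterior weight 1/3; P(next child type A) = 1/2.
Weighted sum = 5/6.

5/6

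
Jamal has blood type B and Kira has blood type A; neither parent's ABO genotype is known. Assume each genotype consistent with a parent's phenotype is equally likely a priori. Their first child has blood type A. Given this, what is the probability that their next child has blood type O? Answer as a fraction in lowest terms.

1/12

Possible genotypes: Jamal ∈ {BB, BO}; Kira ∈ {AA, AO}.
Weight each parental genotype pair by prior × P(type-A child):
  BO × AA: posterior weight 2/3; P(next child type O) = 0.
  BO × AO: posterior weight 1/3; P(next child type O) = 1/4.
Weighted sum = 1/12.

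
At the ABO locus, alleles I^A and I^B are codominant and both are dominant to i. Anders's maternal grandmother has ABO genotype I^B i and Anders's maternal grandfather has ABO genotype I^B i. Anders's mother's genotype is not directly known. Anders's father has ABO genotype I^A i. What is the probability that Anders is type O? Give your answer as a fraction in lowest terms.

1/4

Anders's mother's ABO genotype from I^B i × I^B i: 1/4 I^B I^B, 1/2 I^B i, 1/4 i i.
Crossing each possibility with the father I^A i and summing P(type O): 1/4·0 + 1/2·1/4 + 1/4·1/2 = 1/4.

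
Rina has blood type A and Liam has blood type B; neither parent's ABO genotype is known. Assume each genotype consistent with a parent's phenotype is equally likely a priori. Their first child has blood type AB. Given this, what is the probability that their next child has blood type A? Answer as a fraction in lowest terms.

5/36

Possible genotypes: Rina ∈ {AA, AO}; Liam ∈ {BB, BO}.
Weight each parental genotype pair by prior × P(type-AB child):
  AA × BB: posterior weight 4/9; P(next child type A) = 0.
  AA × BO: posterior weight 2/9; P(next child type A) = 1/2.
  AO × BB: posterior weight 2/9; P(next child type A) = 0.
  AO × BO: posterior weight 1/9; P(next child type A) = 1/4.
Weighted sum = 5/36.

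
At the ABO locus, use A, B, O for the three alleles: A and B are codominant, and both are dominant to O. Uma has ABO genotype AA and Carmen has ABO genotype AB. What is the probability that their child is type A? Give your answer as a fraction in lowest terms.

1/2

ABO cross AA × AB → offspring phenotypes: 1/2 A, 1/2 AB.
So P(type A) = 1/2.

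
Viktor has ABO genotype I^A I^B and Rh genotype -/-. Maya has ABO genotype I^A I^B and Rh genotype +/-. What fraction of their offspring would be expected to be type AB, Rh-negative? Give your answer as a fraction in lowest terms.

ABO cross I^A I^B × I^A I^B → offspring phenotypes: 1/4 A, 1/4 B, 1/2 AB.
Rh cross -/- × +/- → 1/2 Rh+, 1/2 Rh-.
Independent loci: P(type AB, Rh-negative) = 1/2 × 1/2 = 1/4.

1/4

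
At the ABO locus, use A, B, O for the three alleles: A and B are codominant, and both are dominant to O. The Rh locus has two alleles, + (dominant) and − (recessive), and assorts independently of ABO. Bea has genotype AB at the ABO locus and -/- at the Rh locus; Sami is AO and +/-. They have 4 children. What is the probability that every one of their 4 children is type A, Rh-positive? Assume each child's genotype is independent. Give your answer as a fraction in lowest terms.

ABO cross AB × AO → 1/2 A, 1/4 B, 1/4 AB.
Rh cross -/- × +/- → 1/2 Rh+, 1/2 Rh-; so P(type A, Rh-positive) = 1/2 × 1/2 = 1/4 per child.
All 4 independent: (1/4)^4 = 1/256.

1/256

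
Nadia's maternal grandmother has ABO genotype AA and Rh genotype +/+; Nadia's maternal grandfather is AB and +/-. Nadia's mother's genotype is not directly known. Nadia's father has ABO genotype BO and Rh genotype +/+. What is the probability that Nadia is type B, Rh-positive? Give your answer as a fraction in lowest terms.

1/4

Nadia's mother's ABO genotype from AA × AB: 1/2 AA, 1/2 AB.
Crossing each possibility with the father BO and summing P(type B): 1/2·0 + 1/2·1/2 = 1/4.
Similarly for Rh via the mother's Rh distribution: P(Rh+) = 1.
Independent loci: 1/4 × 1 = 1/4.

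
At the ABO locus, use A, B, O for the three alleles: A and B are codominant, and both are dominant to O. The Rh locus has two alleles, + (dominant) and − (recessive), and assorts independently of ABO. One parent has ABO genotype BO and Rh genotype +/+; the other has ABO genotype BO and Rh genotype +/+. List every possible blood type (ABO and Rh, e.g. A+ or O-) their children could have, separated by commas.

Gametes from BO × BO give offspring ABO genotypes BB, BO, OO, i.e. phenotypes O, B.
Rh cross +/+ × +/+ → phenotypes Rh+.
Combining independently: O+, B+.

O+, B+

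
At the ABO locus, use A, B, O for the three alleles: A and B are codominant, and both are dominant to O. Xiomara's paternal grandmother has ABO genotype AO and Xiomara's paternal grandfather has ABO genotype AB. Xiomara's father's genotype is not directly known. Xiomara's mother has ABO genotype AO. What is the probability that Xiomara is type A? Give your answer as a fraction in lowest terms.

5/8

Xiomara's father's ABO genotype from AO × AB: 1/4 AA, 1/4 AB, 1/4 AO, 1/4 BO.
Crossing each possibility with the mother AO and summing P(type A): 1/4·1 + 1/4·1/2 + 1/4·3/4 + 1/4·1/4 = 5/8.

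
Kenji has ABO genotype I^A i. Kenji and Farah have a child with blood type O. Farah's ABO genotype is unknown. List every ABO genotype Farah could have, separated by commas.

For each candidate genotype of Farah, check whether crossing it with I^A i can produce every observed child phenotype.
  I^A I^A → possible child types {A} ✗
  I^A I^B → possible child types {A, B, AB} ✗
  I^A i → possible child types {O, A} ✓
  I^B I^B → possible child types {B, AB} ✗
  I^B i → possible child types {O, A, B, AB} ✓
  i i → possible child types {O, A} ✓

I^A i, I^B i, i i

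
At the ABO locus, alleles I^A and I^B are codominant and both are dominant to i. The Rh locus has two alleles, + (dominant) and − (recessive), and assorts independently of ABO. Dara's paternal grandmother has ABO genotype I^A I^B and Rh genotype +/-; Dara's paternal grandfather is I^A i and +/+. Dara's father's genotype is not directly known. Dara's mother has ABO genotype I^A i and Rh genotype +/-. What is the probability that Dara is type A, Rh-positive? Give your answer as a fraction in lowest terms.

Dara's father's ABO genotype from I^A I^B × I^A i: 1/4 I^A I^A, 1/4 I^A I^B, 1/4 I^A i, 1/4 I^B i.
Crossing each possibility with the mother I^A i and summing P(type A): 1/4·1 + 1/4·1/2 + 1/4·3/4 + 1/4·1/4 = 5/8.
Similarly for Rh via the father's Rh distribution: P(Rh+) = 7/8.
Independent loci: 5/8 × 7/8 = 35/64.

35/64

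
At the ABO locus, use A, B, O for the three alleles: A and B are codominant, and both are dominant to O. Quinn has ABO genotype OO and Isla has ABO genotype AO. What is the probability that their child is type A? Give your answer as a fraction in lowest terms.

ABO cross OO × AO → offspring phenotypes: 1/2 O, 1/2 A.
So P(type A) = 1/2.

1/2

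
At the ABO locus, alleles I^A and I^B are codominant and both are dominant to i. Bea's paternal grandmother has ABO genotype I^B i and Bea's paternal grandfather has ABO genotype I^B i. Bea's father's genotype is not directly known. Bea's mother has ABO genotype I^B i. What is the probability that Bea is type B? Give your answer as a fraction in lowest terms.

3/4

Bea's father's ABO genotype from I^B i × I^B i: 1/4 I^B I^B, 1/2 I^B i, 1/4 i i.
Crossing each possibility with the mother I^B i and summing P(type B): 1/4·1 + 1/2·3/4 + 1/4·1/2 = 3/4.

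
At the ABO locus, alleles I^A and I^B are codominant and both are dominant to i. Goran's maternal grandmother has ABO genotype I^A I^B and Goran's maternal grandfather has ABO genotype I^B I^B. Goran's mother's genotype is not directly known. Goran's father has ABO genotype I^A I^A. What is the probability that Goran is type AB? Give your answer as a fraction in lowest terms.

Goran's mother's ABO genotype from I^A I^B × I^B I^B: 1/2 I^A I^B, 1/2 I^B I^B.
Crossing each possibility with the father I^A I^A and summing P(type AB): 1/2·1/2 + 1/2·1 = 3/4.

3/4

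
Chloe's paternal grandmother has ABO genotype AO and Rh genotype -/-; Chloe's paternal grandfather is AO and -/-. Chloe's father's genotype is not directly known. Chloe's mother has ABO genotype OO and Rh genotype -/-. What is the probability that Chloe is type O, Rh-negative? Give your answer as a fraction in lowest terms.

1/2

Chloe's father's ABO genotype from AO × AO: 1/4 AA, 1/2 AO, 1/4 OO.
Crossing each possibility with the mother OO and summing P(type O): 1/4·0 + 1/2·1/2 + 1/4·1 = 1/2.
Similarly for Rh via the father's Rh distribution: P(Rh-) = 1.
Independent loci: 1/2 × 1 = 1/2.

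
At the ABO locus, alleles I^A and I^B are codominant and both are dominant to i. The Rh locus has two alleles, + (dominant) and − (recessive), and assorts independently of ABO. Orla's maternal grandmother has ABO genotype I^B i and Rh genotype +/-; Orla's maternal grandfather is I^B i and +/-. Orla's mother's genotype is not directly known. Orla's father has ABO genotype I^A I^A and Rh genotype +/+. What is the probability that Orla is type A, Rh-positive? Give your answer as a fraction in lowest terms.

Orla's mother's ABO genotype from I^B i × I^B i: 1/4 I^B I^B, 1/2 I^B i, 1/4 i i.
Crossing each possibility with the father I^A I^A and summing P(type A): 1/4·0 + 1/2·1/2 + 1/4·1 = 1/2.
Similarly for Rh via the mother's Rh distribution: P(Rh+) = 1.
Independent loci: 1/2 × 1 = 1/2.

1/2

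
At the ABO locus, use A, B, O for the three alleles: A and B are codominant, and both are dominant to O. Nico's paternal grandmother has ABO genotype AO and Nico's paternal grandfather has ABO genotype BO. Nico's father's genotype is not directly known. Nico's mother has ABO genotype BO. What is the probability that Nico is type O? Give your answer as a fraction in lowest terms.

1/4

Nico's father's ABO genotype from AO × BO: 1/4 AB, 1/4 AO, 1/4 BO, 1/4 OO.
Crossing each possibility with the mother BO and summing P(type O): 1/4·0 + 1/4·1/4 + 1/4·1/4 + 1/4·1/2 = 1/4.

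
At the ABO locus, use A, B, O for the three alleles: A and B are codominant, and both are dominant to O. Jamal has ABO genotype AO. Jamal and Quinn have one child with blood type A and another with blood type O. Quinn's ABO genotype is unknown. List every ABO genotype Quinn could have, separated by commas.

For each candidate genotype of Quinn, check whether crossing it with AO can produce every observed child phenotype.
  AA → possible child types {A} ✗
  AB → possible child types {A, B, AB} ✗
  AO → possible child types {O, A} ✓
  BB → possible child types {B, AB} ✗
  BO → possible child types {O, A, B, AB} ✓
  OO → possible child types {O, A} ✓

AO, BO, OO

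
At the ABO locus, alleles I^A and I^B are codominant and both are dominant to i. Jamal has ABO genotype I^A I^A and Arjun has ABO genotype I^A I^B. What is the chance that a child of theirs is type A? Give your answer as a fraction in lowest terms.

1/2

ABO cross I^A I^A × I^A I^B → offspring phenotypes: 1/2 A, 1/2 AB.
So P(type A) = 1/2.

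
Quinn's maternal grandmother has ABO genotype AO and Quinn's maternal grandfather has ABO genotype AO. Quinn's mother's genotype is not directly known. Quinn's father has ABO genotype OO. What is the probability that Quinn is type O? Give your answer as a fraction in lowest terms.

1/2

Quinn's mother's ABO genotype from AO × AO: 1/4 AA, 1/2 AO, 1/4 OO.
Crossing each possibility with the father OO and summing P(type O): 1/4·0 + 1/2·1/2 + 1/4·1 = 1/2.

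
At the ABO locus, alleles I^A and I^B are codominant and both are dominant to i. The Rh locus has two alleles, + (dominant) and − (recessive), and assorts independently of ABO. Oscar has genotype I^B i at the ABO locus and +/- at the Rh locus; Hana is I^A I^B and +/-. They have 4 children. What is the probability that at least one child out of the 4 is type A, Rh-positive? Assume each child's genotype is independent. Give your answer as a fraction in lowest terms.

ABO cross I^B i × I^A I^B → 1/4 A, 1/2 B, 1/4 AB.
Rh cross +/- × +/- → 3/4 Rh+, 1/4 Rh-; so P(type A, Rh-positive) = 1/4 × 3/4 = 3/16 per child.
P(none) = (13/16)^4 = 28561/65536; P(at least one) = 1 − 28561/65536 = 36975/65536.

36975/65536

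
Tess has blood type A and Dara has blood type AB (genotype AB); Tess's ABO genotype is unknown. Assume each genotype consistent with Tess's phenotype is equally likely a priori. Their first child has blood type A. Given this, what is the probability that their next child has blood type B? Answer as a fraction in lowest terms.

Possible genotypes: Tess ∈ {AA, AO}; Dara ∈ {AB}.
Weight each parental genotype pair by prior × P(type-A child):
  AA × AB: posterior weight 1/2; P(next child type B) = 0.
  AO × AB: posterior weight 1/2; P(next child type B) = 1/4.
Weighted sum = 1/8.

1/8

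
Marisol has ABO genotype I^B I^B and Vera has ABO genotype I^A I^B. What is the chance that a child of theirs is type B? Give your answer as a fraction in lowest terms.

1/2

ABO cross I^B I^B × I^A I^B → offspring phenotypes: 1/2 B, 1/2 AB.
So P(type B) = 1/2.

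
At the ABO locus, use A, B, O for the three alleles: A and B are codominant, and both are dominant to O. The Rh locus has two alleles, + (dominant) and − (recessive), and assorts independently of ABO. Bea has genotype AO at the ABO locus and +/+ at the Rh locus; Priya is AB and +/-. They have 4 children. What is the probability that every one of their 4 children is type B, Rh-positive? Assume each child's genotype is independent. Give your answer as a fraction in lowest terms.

1/256

ABO cross AO × AB → 1/2 A, 1/4 B, 1/4 AB.
Rh cross +/+ × +/- → 1 Rh+; so P(type B, Rh-positive) = 1/4 × 1 = 1/4 per child.
All 4 independent: (1/4)^4 = 1/256.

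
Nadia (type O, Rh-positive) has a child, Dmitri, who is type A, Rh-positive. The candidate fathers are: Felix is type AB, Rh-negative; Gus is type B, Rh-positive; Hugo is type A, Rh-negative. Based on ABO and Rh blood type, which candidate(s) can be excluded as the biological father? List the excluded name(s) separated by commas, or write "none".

A candidate is excluded only if no genotype consistent with his phenotype could produce a type A, Rh-positive child with a type O, Rh-positive mother.
Gus (type B, Rh+): no genotype consistent with that phenotype can produce a type-A Rh+ child with a type-O mother.

Gus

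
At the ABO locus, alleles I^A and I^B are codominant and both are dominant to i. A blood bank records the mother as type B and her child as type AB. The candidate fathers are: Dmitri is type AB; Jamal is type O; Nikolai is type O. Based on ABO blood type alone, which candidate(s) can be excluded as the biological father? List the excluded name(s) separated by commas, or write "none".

Jamal, Nikolai

A candidate is excluded only if no genotype consistent with his phenotype could produce a type AB child with a type B mother.
Jamal (type O): no genotype consistent with that phenotype can produce a type-AB child with a type-B mother.
Nikolai (type O): no genotype consistent with that phenotype can produce a type-AB child with a type-B mother.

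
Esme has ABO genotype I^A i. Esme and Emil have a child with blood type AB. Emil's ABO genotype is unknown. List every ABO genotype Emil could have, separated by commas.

For each candidate genotype of Emil, check whether crossing it with I^A i can produce every observed child phenotype.
  I^A I^A → possible child types {A} ✗
  I^A I^B → possible child types {A, B, AB} ✓
  I^A i → possible child types {O, A} ✗
  I^B I^B → possible child types {B, AB} ✓
  I^B i → possible child types {O, A, B, AB} ✓
  i i → possible child types {O, A} ✗

I^A I^B, I^B I^B, I^B i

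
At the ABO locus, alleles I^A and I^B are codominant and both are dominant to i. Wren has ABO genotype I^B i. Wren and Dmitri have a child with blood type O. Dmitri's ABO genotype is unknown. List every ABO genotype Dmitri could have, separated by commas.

I^A i, I^B i, i i

For each candidate genotype of Dmitri, check whether crossing it with I^B i can produce every observed child phenotype.
  I^A I^A → possible child types {A, AB} ✗
  I^A I^B → possible child types {A, B, AB} ✗
  I^A i → possible child types {O, A, B, AB} ✓
  I^B I^B → possible child types {B} ✗
  I^B i → possible child types {O, B} ✓
  i i → possible child types {O, B} ✓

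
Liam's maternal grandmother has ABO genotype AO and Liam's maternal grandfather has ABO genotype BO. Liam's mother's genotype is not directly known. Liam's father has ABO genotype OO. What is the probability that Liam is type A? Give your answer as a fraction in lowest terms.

Liam's mother's ABO genotype from AO × BO: 1/4 AB, 1/4 AO, 1/4 BO, 1/4 OO.
Crossing each possibility with the father OO and summing P(type A): 1/4·1/2 + 1/4·1/2 + 1/4·0 + 1/4·0 = 1/4.

1/4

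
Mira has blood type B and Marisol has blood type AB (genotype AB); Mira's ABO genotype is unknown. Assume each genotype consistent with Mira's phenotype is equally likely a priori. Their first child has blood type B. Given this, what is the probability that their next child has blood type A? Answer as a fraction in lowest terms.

Possible genotypes: Mira ∈ {BB, BO}; Marisol ∈ {AB}.
Weight each parental genotype pair by prior × P(type-B child):
  BB × AB: posterior weight 1/2; P(next child type A) = 0.
  BO × AB: posterior weight 1/2; P(next child type A) = 1/4.
Weighted sum = 1/8.

1/8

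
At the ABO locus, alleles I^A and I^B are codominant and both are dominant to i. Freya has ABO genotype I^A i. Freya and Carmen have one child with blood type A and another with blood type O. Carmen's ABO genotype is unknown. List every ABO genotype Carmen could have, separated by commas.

I^A i, I^B i, i i

For each candidate genotype of Carmen, check whether crossing it with I^A i can produce every observed child phenotype.
  I^A I^A → possible child types {A} ✗
  I^A I^B → possible child types {A, B, AB} ✗
  I^A i → possible child types {O, A} ✓
  I^B I^B → possible child types {B, AB} ✗
  I^B i → possible child types {O, A, B, AB} ✓
  i i → possible child types {O, A} ✓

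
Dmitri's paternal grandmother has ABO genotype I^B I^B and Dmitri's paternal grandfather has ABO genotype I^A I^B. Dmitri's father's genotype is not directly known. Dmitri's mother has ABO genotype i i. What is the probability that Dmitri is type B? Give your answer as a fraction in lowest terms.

Dmitri's father's ABO genotype from I^B I^B × I^A I^B: 1/2 I^A I^B, 1/2 I^B I^B.
Crossing each possibility with the mother i i and summing P(type B): 1/2·1/2 + 1/2·1 = 3/4.

3/4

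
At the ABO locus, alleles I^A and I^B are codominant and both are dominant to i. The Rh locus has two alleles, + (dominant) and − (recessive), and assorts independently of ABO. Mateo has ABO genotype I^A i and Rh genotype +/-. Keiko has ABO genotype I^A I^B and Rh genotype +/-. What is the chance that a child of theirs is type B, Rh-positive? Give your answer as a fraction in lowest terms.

ABO cross I^A i × I^A I^B → offspring phenotypes: 1/2 A, 1/4 B, 1/4 AB.
Rh cross +/- × +/- → 3/4 Rh+, 1/4 Rh-.
Independent loci: P(type B, Rh-positive) = 1/4 × 3/4 = 3/16.

3/16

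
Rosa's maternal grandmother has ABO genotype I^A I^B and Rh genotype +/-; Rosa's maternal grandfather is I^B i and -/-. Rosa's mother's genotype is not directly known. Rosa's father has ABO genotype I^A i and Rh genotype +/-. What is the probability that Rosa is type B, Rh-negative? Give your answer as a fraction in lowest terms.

Rosa's mother's ABO genotype from I^A I^B × I^B i: 1/4 I^A I^B, 1/4 I^A i, 1/4 I^B I^B, 1/4 I^B i.
Crossing each possibility with the father I^A i and summing P(type B): 1/4·1/4 + 1/4·0 + 1/4·1/2 + 1/4·1/4 = 1/4.
Similarly for Rh via the mother's Rh distribution: P(Rh-) = 3/8.
Independent loci: 1/4 × 3/8 = 3/32.

3/32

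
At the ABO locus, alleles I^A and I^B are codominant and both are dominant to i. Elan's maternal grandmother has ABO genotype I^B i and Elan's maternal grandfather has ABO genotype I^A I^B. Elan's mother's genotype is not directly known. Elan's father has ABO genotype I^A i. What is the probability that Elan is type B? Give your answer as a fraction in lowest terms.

1/4

Elan's mother's ABO genotype from I^B i × I^A I^B: 1/4 I^A I^B, 1/4 I^A i, 1/4 I^B I^B, 1/4 I^B i.
Crossing each possibility with the father I^A i and summing P(type B): 1/4·1/4 + 1/4·0 + 1/4·1/2 + 1/4·1/4 = 1/4.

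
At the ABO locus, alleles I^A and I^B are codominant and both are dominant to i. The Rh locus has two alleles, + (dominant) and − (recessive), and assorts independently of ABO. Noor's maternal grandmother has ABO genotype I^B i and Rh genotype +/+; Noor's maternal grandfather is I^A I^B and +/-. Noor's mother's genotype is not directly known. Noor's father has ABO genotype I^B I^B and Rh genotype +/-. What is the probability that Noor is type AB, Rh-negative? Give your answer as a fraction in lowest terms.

Noor's mother's ABO genotype from I^B i × I^A I^B: 1/4 I^A I^B, 1/4 I^A i, 1/4 I^B I^B, 1/4 I^B i.
Crossing each possibility with the father I^B I^B and summing P(type AB): 1/4·1/2 + 1/4·1/2 + 1/4·0 + 1/4·0 = 1/4.
Similarly for Rh via the mother's Rh distribution: P(Rh-) = 1/8.
Independent loci: 1/4 × 1/8 = 1/32.

1/32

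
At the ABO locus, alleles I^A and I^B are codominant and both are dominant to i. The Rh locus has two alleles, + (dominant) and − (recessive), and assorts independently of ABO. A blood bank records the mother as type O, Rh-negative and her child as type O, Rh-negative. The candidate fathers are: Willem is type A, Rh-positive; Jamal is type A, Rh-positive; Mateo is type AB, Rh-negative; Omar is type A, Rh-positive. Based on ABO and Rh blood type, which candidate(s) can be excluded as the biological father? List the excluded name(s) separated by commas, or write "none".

Mateo

A candidate is excluded only if no genotype consistent with his phenotype could produce a type O, Rh-negative child with a type O, Rh-negative mother.
Mateo (type AB, Rh-): no genotype consistent with that phenotype can produce a type-O Rh- child with a type-O mother.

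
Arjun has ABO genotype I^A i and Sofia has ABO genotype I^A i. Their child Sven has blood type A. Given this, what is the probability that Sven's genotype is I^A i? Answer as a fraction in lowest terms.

2/3

Cross I^A i × I^A i → 1/4 I^A I^A, 1/2 I^A i, 1/4 i i.
Type-A genotypes among offspring: I^A I^A (1/4), I^A i (1/2); total 3/4.
P(I^A i | type A) = (1/2) / (3/4) = 2/3.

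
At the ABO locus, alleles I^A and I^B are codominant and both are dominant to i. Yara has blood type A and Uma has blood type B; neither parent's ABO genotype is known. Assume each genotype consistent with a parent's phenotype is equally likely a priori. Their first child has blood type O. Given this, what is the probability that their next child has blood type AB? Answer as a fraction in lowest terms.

1/4

Possible genotypes: Yara ∈ {I^A I^A, I^A i}; Uma ∈ {I^B I^B, I^B i}.
Weight each parental genotype pair by prior × P(type-O child):
  I^A i × I^B i: posterior weight 1; P(next child type AB) = 1/4.
Weighted sum = 1/4.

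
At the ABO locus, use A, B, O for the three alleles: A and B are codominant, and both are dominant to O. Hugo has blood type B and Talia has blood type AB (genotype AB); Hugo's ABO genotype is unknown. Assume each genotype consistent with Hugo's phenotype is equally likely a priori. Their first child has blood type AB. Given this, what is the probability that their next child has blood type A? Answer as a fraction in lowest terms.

1/12

Possible genotypes: Hugo ∈ {BB, BO}; Talia ∈ {AB}.
Weight each parental genotype pair by prior × P(type-AB child):
  BB × AB: posterior weight 2/3; P(next child type A) = 0.
  BO × AB: posterior weight 1/3; P(next child type A) = 1/4.
Weighted sum = 1/12.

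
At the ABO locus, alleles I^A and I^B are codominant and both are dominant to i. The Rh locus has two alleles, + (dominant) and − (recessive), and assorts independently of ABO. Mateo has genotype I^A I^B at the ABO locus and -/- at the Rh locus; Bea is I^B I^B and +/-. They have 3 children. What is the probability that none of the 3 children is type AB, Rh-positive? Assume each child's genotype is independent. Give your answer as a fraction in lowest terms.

ABO cross I^A I^B × I^B I^B → 1/2 B, 1/2 AB.
Rh cross -/- × +/- → 1/2 Rh+, 1/2 Rh-; so P(type AB, Rh-positive) = 1/2 × 1/2 = 1/4 per child.
P(not type AB, Rh-positive) = 3/4 for one child; (3/4)^3 = 27/64.

27/64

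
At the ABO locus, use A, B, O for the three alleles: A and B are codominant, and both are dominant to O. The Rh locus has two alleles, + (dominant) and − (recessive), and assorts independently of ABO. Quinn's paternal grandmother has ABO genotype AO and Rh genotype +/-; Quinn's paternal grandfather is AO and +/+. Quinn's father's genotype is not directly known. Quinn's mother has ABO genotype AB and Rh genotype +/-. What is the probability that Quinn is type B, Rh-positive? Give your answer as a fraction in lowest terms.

Quinn's father's ABO genotype from AO × AO: 1/4 AA, 1/2 AO, 1/4 OO.
Crossing each possibility with the mother AB and summing P(type B): 1/4·0 + 1/2·1/4 + 1/4·1/2 = 1/4.
Similarly for Rh via the father's Rh distribution: P(Rh+) = 7/8.
Independent loci: 1/4 × 7/8 = 7/32.

7/32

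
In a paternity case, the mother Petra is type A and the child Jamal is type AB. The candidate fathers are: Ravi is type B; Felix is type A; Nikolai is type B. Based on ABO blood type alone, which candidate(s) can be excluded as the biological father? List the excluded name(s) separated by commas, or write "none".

Felix

A candidate is excluded only if no genotype consistent with his phenotype could produce a type AB child with a type A mother.
Felix (type A): no genotype consistent with that phenotype can produce a type-AB child with a type-A mother.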